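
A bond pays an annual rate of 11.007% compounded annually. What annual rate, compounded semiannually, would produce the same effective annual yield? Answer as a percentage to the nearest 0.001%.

Compounded annually, EAR = nominal = 0.110070.
Solve (1 + r/2)^2 = 1.110070: r/2 = 1.110070^(1/2) − 1 = 0.053599, so r = 0.107197 = 10.720%.

10.720%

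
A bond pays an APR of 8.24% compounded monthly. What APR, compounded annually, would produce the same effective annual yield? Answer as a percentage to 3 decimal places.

8.558%

EAR = (1 + 0.0824/12)^12 − 1 = 0.085584.
Compounded annually, the equivalent nominal rate is the EAR itself: 8.558%.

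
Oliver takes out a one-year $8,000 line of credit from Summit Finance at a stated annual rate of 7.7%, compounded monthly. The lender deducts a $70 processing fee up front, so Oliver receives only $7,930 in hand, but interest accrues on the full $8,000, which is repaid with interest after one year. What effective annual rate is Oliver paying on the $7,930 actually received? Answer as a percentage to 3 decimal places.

Amount owed after one year: 8,000 × (1 + 0.077/12)^12 = 8,000 × 1.079776 = $8,638.21.
Effective rate on net proceeds: 8,638.21 / 7,930 − 1 = 0.089308 = 8.931%.

8.931%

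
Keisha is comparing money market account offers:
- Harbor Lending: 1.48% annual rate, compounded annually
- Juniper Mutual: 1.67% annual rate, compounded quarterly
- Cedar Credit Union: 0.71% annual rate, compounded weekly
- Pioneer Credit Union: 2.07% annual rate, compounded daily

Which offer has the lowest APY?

Cedar Credit Union

Harbor Lending: compounded annually, EAR = 1.480%
Juniper Mutual: (1 + 0.0167/4)^4 − 1 = 1.680%
Cedar Credit Union: (1 + 0.0071/52)^52 − 1 = 0.712%
Pioneer Credit Union: (1 + 0.0207/365)^365 − 1 = 2.092%
The lowest effective annual rate is Cedar Credit Union at 0.712%.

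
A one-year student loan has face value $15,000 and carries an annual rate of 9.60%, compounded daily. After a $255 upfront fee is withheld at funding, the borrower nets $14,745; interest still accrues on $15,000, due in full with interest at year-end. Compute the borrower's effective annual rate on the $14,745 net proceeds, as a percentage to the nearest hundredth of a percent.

Amount owed after one year: 15,000 × (1 + 0.0960/365)^365 = 15,000 × 1.100745 = $16,511.18.
Effective rate on net proceeds: 16,511.18 / 14,745 − 1 = 0.119781 = 11.98%.

11.98%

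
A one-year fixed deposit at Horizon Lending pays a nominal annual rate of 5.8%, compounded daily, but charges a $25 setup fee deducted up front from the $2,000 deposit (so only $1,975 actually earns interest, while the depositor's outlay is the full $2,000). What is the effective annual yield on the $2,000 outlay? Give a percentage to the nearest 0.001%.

4.646%

Value after one year: 1,975 × (1 + 0.058/365)^365 = 1,975 × 1.059710 = $2,092.93.
Effective yield on the $2,000 outlay: 2,092.93 / 2,000 − 1 = 0.046464 = 4.646%.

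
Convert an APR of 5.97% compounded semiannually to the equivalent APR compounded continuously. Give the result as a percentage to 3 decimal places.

EAR = (1 + 0.0597/2)^2 − 1 = 0.060591.
Equivalent continuous rate: r = ln(1 + 0.060591) = 0.058826 = 5.883%.

5.883%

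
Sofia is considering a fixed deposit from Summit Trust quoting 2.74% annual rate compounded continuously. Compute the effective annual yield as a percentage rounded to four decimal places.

2.7779%

With continuous compounding, EAR = e^0.0274 − 1.
e^0.0274 = 1.027779, so EAR = 0.027779 = 2.7779%.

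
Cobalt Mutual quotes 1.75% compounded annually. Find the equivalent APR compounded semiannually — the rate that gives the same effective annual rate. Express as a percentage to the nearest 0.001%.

Compounded annually, EAR = nominal = 0.017500.
Solve (1 + r/2)^2 = 1.017500: r/2 = 1.017500^(1/2) − 1 = 0.008712, so r = 0.017424 = 1.742%.

1.742%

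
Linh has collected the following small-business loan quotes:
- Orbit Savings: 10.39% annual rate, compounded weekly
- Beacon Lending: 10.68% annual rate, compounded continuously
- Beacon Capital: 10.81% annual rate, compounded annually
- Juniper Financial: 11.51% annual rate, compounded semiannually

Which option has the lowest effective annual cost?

Beacon Capital

Orbit Savings: (1 + 0.1039/52)^52 − 1 = 10.937%
Beacon Lending: e^0.1068 − 1 = 11.271%
Beacon Capital: compounded annually, EAR = 10.810%
Juniper Financial: (1 + 0.1151/2)^2 − 1 = 11.841%
The lowest effective annual rate is Beacon Capital at 10.810%.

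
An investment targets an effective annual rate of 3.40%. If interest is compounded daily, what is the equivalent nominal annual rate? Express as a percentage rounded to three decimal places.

(1 + r/365)^365 − 1 = 0.0340, so 1 + r/365 = 1.0340^(1/365).
r/365 = 0.000092, so r = 0.033436 = 3.344%.

3.344%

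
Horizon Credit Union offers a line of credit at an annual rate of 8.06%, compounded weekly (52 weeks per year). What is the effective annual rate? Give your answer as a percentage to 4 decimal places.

8.3870%

EAR = (1 + 0.0806/52)^52 − 1.
= (1 + 0.001550)^52 − 1 = 1.083870 − 1 = 8.3870%.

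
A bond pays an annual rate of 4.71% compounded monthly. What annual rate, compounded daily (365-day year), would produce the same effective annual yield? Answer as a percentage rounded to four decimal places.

EAR = (1 + 0.0471/12)^12 − 1 = 0.048130.
Solve (1 + r/365)^365 = 1.048130: r/365 = 1.048130^(1/365) − 1 = 0.000129, so r = 0.047011 = 4.7011%.

4.7011%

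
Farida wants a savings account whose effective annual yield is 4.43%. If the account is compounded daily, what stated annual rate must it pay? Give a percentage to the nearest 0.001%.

4.335%

(1 + r/365)^365 − 1 = 0.0443, so 1 + r/365 = 1.0443^(1/365).
r/365 = 0.000119, so r = 0.043349 = 4.335%.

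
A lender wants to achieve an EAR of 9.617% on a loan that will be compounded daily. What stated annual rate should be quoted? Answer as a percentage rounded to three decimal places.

(1 + r/365)^365 − 1 = 0.09617, so 1 + r/365 = 1.09617^(1/365).
r/365 = 0.000252, so r = 0.091834 = 9.183%.

9.183%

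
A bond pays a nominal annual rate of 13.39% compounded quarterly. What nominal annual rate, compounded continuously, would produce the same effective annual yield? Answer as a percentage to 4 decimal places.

13.1708%

EAR = (1 + 0.1339/4)^4 − 1 = 0.140775.
Equivalent continuous rate: r = ln(1 + 0.140775) = 0.131708 = 13.1708%.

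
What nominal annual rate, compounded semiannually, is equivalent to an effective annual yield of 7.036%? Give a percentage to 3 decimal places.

6.916%

(1 + r/2)^2 − 1 = 0.07036, so 1 + r/2 = 1.07036^(1/2).
r/2 = 0.034582, so r = 0.069164 = 6.916%.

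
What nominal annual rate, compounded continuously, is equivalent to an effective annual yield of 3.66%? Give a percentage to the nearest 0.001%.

3.595%

Continuous: nominal r satisfies e^r − 1 = 0.0366.
r = ln(1 + 0.0366) = ln(1.0366) = 0.035946 = 3.595%.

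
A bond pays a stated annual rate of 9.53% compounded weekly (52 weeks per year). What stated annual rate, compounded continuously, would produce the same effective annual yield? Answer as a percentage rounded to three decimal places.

EAR = (1 + 0.0953/52)^52 − 1 = 0.099893.
Equivalent continuous rate: r = ln(1 + 0.099893) = 0.095213 = 9.521%.

9.521%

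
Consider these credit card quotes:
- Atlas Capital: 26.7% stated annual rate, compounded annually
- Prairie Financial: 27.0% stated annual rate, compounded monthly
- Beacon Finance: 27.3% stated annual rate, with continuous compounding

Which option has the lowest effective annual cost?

Atlas Capital: compounded annually, EAR = 26.700%
Prairie Financial: (1 + 0.270/12)^12 − 1 = 30.605%
Beacon Finance: e^0.273 − 1 = 31.390%
The lowest effective annual rate is Atlas Capital at 26.700%.

Atlas Capital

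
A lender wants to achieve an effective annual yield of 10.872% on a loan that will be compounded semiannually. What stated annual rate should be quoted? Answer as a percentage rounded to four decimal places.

(1 + r/2)^2 − 1 = 0.10872, so 1 + r/2 = 1.10872^(1/2).
r/2 = 0.052958, so r = 0.105915 = 10.5915%.

10.5915%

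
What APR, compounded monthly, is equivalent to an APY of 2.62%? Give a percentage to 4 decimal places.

(1 + r/12)^12 − 1 = 0.0262, so 1 + r/12 = 1.0262^(1/12).
r/12 = 0.002158, so r = 0.025891 = 2.5891%.

2.5891%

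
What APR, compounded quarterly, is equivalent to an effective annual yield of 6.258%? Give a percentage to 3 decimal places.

6.116%

(1 + r/4)^4 − 1 = 0.06258, so 1 + r/4 = 1.06258^(1/4).
r/4 = 0.015291, so r = 0.061163 = 6.116%.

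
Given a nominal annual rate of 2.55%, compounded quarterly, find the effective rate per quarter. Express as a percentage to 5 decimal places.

0.63750%

With a nominal annual rate compounded quarterly, the periodic rate is the nominal rate divided by 4.
i = 0.0255 / 4 = 0.0063750 = 0.63750%.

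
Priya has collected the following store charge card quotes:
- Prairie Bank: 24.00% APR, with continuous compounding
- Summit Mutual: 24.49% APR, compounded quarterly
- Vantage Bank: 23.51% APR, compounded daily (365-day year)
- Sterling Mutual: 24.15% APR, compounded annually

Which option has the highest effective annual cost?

Prairie Bank

Prairie Bank: e^0.2400 − 1 = 27.125%
Summit Mutual: (1 + 0.2449/4)^4 − 1 = 26.832%
Vantage Bank: (1 + 0.2351/365)^365 − 1 = 26.494%
Sterling Mutual: compounded annually, EAR = 24.150%
The highest effective annual rate is Prairie Bank at 27.125%.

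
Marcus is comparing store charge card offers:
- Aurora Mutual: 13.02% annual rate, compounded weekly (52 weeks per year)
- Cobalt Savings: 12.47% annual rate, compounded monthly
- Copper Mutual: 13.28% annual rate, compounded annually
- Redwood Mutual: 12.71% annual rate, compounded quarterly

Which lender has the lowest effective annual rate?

Aurora Mutual: (1 + 0.1302/52)^52 − 1 = 13.887%
Cobalt Savings: (1 + 0.1247/12)^12 − 1 = 13.208%
Copper Mutual: compounded annually, EAR = 13.280%
Redwood Mutual: (1 + 0.1271/4)^4 − 1 = 13.329%
The lowest effective annual rate is Cobalt Savings at 13.208%.

Cobalt Savings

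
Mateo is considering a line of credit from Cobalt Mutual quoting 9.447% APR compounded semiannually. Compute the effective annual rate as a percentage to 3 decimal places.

9.670%

EAR = (1 + 0.09447/2)^2 − 1.
= (1 + 0.047235)^2 − 1 = 1.096701 − 1 = 9.670%.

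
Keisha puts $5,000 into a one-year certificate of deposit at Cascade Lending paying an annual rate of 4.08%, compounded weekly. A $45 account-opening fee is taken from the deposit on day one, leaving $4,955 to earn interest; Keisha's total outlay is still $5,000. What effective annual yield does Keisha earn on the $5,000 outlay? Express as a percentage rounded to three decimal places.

3.225%

Value after one year: 4,955 × (1 + 0.0408/52)^52 = 4,955 × 1.041627 = $5,161.26.
Effective yield on the $5,000 outlay: 5,161.26 / 5,000 − 1 = 0.032252 = 3.225%.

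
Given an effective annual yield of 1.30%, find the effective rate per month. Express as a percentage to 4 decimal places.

0.1077%

The per-month rate i satisfies (1 + i)^12 = 1 + 0.0130.
i = 1.0130^(1/12) − 1 = 0.0010769 = 0.1077%.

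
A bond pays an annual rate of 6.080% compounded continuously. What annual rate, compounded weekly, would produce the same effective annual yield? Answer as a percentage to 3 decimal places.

EAR under continuous compounding: e^0.06080 − 1 = 0.062686.
Solve (1 + r/52)^52 = 1.062686: r/52 = 1.062686^(1/52) − 1 = 0.001170, so r = 0.060836 = 6.084%.

6.084%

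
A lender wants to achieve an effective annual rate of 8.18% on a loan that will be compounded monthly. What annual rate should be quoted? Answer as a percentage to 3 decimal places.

7.888%

(1 + r/12)^12 − 1 = 0.0818, so 1 + r/12 = 1.0818^(1/12).
r/12 = 0.006574, so r = 0.078884 = 7.888%.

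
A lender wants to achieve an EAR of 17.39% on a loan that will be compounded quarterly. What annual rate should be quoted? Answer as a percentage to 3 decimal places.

(1 + r/4)^4 − 1 = 0.1739, so 1 + r/4 = 1.1739^(1/4).
r/4 = 0.040897, so r = 0.163588 = 16.359%.

16.359%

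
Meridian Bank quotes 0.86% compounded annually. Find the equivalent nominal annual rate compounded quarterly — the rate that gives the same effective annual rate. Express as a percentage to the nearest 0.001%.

0.857%

Compounded annually, EAR = nominal = 0.008600.
Solve (1 + r/4)^4 = 1.008600: r/4 = 1.008600^(1/4) − 1 = 0.002143, so r = 0.008572 = 0.857%.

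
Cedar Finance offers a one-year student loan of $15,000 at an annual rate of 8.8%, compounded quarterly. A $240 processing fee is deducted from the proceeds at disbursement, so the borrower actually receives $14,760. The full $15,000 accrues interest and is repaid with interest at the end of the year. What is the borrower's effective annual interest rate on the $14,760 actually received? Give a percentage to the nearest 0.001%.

Amount owed after one year: 15,000 × (1 + 0.088/4)^4 = 15,000 × 1.090947 = $16,364.20.
Effective rate on net proceeds: 16,364.20 / 14,760 − 1 = 0.108686 = 10.869%.

10.869%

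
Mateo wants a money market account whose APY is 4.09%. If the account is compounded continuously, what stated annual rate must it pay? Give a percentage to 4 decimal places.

Continuous: nominal r satisfies e^r − 1 = 0.0409.
r = ln(1 + 0.0409) = ln(1.0409) = 0.040086 = 4.0086%.

4.0086%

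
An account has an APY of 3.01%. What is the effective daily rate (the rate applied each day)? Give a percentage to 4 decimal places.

The per-day rate i satisfies (1 + i)^365 = 1 + 0.0301.
i = 1.0301^(1/365) − 1 = 0.0000813 = 0.0081%.

0.0081%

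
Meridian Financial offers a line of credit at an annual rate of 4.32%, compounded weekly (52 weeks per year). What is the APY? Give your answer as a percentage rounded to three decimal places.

4.413%

EAR = (1 + 0.0432/52)^52 − 1.
= (1 + 0.000831)^52 − 1 = 1.044128 − 1 = 4.413%.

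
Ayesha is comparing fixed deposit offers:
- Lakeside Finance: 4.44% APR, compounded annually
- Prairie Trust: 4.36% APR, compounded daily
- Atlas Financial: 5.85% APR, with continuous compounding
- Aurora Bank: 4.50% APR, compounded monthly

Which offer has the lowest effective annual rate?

Lakeside Finance: compounded annually, EAR = 4.440%
Prairie Trust: (1 + 0.0436/365)^365 − 1 = 4.456%
Atlas Financial: e^0.0585 − 1 = 6.024%
Aurora Bank: (1 + 0.0450/12)^12 − 1 = 4.594%
The lowest effective annual rate is Lakeside Finance at 4.440%.

Lakeside Finance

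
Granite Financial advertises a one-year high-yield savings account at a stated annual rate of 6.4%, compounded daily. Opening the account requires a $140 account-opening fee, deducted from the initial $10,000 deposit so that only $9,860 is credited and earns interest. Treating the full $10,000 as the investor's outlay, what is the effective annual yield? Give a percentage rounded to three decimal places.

Value after one year: 9,860 × (1 + 0.064/365)^365 = 9,860 × 1.066086 = $10,511.61.
Effective yield on the $10,000 outlay: 10,511.61 / 10,000 − 1 = 0.051161 = 5.116%.

5.116%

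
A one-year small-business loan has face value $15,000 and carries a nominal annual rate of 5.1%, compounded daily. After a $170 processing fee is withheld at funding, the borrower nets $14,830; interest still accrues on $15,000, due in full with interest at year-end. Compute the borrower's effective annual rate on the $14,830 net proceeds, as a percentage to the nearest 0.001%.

6.438%

Amount owed after one year: 15,000 × (1 + 0.051/365)^365 = 15,000 × 1.052319 = $15,784.79.
Effective rate on net proceeds: 15,784.79 / 14,830 − 1 = 0.064382 = 6.438%.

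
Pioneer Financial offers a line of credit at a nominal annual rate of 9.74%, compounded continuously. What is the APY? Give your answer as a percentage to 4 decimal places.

10.2301%

With continuous compounding, EAR = e^0.0974 − 1.
e^0.0974 = 1.102301, so EAR = 0.102301 = 10.2301%.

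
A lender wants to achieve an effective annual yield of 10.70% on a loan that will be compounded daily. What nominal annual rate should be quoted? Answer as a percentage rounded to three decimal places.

10.167%

(1 + r/365)^365 − 1 = 0.1070, so 1 + r/365 = 1.1070^(1/365).
r/365 = 0.000279, so r = 0.101668 = 10.167%.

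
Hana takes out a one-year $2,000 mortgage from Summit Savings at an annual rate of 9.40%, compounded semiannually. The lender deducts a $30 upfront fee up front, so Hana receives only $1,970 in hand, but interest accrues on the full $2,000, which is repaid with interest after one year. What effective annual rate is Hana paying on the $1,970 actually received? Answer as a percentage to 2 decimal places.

11.29%

Amount owed after one year: 2,000 × (1 + 0.0940/2)^2 = 2,000 × 1.096209 = $2,192.42.
Effective rate on net proceeds: 2,192.42 / 1,970 − 1 = 0.112903 = 11.29%.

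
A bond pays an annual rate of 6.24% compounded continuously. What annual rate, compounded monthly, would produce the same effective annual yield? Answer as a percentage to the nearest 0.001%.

EAR under continuous compounding: e^0.0624 − 1 = 0.064388.
Solve (1 + r/12)^12 = 1.064388: r/12 = 1.064388^(1/12) − 1 = 0.005214, so r = 0.062563 = 6.256%.

6.256%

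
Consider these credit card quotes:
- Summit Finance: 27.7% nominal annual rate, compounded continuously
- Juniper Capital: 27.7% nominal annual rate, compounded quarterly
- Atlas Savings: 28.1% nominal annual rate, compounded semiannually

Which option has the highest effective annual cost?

Summit Finance: e^0.277 − 1 = 31.917%
Juniper Capital: (1 + 0.277/4)^4 − 1 = 30.712%
Atlas Savings: (1 + 0.281/2)^2 − 1 = 30.074%
The highest effective annual rate is Summit Finance at 31.917%.

Summit Finance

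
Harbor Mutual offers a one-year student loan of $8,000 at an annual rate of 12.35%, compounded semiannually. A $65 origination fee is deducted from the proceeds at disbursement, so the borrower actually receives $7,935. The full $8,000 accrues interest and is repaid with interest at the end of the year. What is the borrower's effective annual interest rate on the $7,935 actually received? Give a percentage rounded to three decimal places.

13.655%

Amount owed after one year: 8,000 × (1 + 0.1235/2)^2 = 8,000 × 1.127313 = $9,018.50.
Effective rate on net proceeds: 9,018.50 / 7,935 − 1 = 0.136548 = 13.655%.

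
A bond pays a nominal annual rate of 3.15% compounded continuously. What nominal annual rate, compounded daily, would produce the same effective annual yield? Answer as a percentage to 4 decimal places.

3.1501%

EAR under continuous compounding: e^0.0315 − 1 = 0.032001.
Solve (1 + r/365)^365 = 1.032001: r/365 = 1.032001^(1/365) − 1 = 0.000086, so r = 0.031501 = 3.1501%.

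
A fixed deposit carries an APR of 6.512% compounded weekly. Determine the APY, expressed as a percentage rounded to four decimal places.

EAR = (1 + 0.06512/52)^52 − 1.
= (1 + 0.001252)^52 − 1 = 1.067244 − 1 = 6.7244%.

6.7244%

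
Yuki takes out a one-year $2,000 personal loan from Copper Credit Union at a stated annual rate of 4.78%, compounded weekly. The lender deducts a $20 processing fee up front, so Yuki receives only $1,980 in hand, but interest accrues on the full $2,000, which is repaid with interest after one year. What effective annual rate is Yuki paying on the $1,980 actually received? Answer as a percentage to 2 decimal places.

Amount owed after one year: 2,000 × (1 + 0.0478/52)^52 = 2,000 × 1.048938 = $2,097.88.
Effective rate on net proceeds: 2,097.88 / 1,980 − 1 = 0.059533 = 5.95%.

5.95%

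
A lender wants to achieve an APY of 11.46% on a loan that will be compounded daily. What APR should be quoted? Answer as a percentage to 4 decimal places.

10.8512%

(1 + r/365)^365 − 1 = 0.1146, so 1 + r/365 = 1.1146^(1/365).
r/365 = 0.000297, so r = 0.108512 = 10.8512%.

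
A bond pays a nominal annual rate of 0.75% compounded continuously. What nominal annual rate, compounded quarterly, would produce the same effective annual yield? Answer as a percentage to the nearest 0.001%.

0.751%

EAR under continuous compounding: e^0.0075 − 1 = 0.007528.
Solve (1 + r/4)^4 = 1.007528: r/4 = 1.007528^(1/4) − 1 = 0.001877, so r = 0.007507 = 0.751%.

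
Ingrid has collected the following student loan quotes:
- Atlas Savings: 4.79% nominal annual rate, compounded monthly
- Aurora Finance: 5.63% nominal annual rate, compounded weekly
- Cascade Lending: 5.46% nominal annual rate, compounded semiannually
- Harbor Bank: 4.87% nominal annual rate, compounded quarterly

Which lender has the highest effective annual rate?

Atlas Savings: (1 + 0.0479/12)^12 − 1 = 4.897%
Aurora Finance: (1 + 0.0563/52)^52 − 1 = 5.788%
Cascade Lending: (1 + 0.0546/2)^2 − 1 = 5.535%
Harbor Bank: (1 + 0.0487/4)^4 − 1 = 4.960%
The highest effective annual rate is Aurora Finance at 5.788%.

Aurora Finance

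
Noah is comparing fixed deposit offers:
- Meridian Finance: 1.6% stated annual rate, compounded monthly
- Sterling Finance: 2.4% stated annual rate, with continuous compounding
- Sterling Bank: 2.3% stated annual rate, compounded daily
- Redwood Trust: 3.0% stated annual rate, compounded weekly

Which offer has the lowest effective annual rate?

Meridian Finance: (1 + 0.016/12)^12 − 1 = 1.612%
Sterling Finance: e^0.024 − 1 = 2.429%
Sterling Bank: (1 + 0.023/365)^365 − 1 = 2.327%
Redwood Trust: (1 + 0.030/52)^52 − 1 = 3.045%
The lowest effective annual rate is Meridian Finance at 1.612%.

Meridian Finance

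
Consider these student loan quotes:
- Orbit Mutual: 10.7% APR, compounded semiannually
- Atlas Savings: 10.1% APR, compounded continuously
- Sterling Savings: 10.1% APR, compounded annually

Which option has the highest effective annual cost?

Orbit Mutual

Orbit Mutual: (1 + 0.107/2)^2 − 1 = 10.986%
Atlas Savings: e^0.101 − 1 = 10.628%
Sterling Savings: compounded annually, EAR = 10.100%
The highest effective annual rate is Orbit Mutual at 10.986%.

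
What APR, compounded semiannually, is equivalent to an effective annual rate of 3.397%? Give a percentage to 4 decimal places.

(1 + r/2)^2 − 1 = 0.03397, so 1 + r/2 = 1.03397^(1/2).
r/2 = 0.016843, so r = 0.033686 = 3.3686%.

3.3686%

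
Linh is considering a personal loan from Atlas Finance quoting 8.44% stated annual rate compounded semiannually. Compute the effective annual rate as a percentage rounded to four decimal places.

8.6181%

EAR = (1 + 0.0844/2)^2 − 1.
= (1 + 0.042200)^2 − 1 = 1.086181 − 1 = 8.6181%.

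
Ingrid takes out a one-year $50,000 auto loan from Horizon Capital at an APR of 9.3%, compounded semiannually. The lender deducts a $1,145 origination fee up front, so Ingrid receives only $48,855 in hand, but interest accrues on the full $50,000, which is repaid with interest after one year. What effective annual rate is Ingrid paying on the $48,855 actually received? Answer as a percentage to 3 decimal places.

Amount owed after one year: 50,000 × (1 + 0.093/2)^2 = 50,000 × 1.095162 = $54,758.11.
Effective rate on net proceeds: 54,758.11 / 48,855 − 1 = 0.120829 = 12.083%.

12.083%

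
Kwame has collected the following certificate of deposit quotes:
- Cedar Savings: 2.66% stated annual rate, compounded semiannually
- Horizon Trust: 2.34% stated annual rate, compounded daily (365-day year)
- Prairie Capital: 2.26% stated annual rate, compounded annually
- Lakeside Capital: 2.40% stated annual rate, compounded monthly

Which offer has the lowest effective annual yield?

Cedar Savings: (1 + 0.0266/2)^2 − 1 = 2.678%
Horizon Trust: (1 + 0.0234/365)^365 − 1 = 2.368%
Prairie Capital: compounded annually, EAR = 2.260%
Lakeside Capital: (1 + 0.0240/12)^12 − 1 = 2.427%
The lowest effective annual rate is Prairie Capital at 2.260%.

Prairie Capital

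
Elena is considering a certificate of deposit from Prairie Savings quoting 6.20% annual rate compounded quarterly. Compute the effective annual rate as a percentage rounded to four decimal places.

EAR = (1 + 0.0620/4)^4 − 1.
= 1.063456 − 1 = 6.3456%.

6.3456%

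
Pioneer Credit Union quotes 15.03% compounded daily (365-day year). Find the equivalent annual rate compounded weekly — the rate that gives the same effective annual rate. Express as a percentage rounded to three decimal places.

15.049%

EAR = (1 + 0.1503/365)^365 − 1 = 0.162147.
Solve (1 + r/52)^52 = 1.162147: r/52 = 1.162147^(1/52) − 1 = 0.002894, so r = 0.150486 = 15.049%.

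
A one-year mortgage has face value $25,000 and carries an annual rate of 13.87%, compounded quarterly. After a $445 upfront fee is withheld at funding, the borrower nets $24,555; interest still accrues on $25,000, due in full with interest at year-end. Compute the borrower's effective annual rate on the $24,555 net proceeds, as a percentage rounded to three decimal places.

16.685%

Amount owed after one year: 25,000 × (1 + 0.1387/4)^4 = 25,000 × 1.146082 = $28,652.06.
Effective rate on net proceeds: 28,652.06 / 24,555 − 1 = 0.166852 = 16.685%.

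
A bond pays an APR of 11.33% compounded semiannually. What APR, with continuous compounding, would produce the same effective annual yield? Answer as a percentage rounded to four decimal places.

11.0207%

EAR = (1 + 0.1133/2)^2 − 1 = 0.116509.
Equivalent continuous rate: r = ln(1 + 0.116509) = 0.110207 = 11.0207%.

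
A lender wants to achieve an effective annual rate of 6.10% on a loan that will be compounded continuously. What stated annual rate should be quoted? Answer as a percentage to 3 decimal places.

5.921%

Continuous: nominal r satisfies e^r − 1 = 0.0610.
r = ln(1 + 0.0610) = ln(1.0610) = 0.059212 = 5.921%.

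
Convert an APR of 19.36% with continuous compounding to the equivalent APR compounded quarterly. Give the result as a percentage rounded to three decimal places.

EAR under continuous compounding: e^0.1936 − 1 = 0.213611.
Solve (1 + r/4)^4 = 1.213611: r/4 = 1.213611^(1/4) − 1 = 0.049590, so r = 0.198362 = 19.836%.

19.836%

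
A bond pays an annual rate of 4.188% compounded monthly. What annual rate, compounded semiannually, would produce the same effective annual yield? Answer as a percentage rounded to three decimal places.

4.225%

EAR = (1 + 0.04188/12)^12 − 1 = 0.042693.
Solve (1 + r/2)^2 = 1.042693: r/2 = 1.042693^(1/2) − 1 = 0.021124, so r = 0.042247 = 4.225%.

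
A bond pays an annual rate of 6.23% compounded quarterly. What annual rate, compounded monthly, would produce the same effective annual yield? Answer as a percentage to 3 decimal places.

EAR = (1 + 0.0623/4)^4 − 1 = 0.063771.
Solve (1 + r/12)^12 = 1.063771: r/12 = 1.063771^(1/12) − 1 = 0.005165, so r = 0.061979 = 6.198%.

6.198%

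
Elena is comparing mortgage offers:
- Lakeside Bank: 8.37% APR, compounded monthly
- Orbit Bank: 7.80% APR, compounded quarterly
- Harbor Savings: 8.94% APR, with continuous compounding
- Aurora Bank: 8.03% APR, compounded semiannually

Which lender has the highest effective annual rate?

Lakeside Bank: (1 + 0.0837/12)^12 − 1 = 8.699%
Orbit Bank: (1 + 0.0780/4)^4 − 1 = 8.031%
Harbor Savings: e^0.0894 − 1 = 9.352%
Aurora Bank: (1 + 0.0803/2)^2 − 1 = 8.191%
The highest effective annual rate is Harbor Savings at 9.352%.

Harbor Savings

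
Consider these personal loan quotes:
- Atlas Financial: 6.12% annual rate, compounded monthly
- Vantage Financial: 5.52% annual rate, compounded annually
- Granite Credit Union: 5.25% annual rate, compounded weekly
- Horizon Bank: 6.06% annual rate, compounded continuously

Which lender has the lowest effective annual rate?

Granite Credit Union

Atlas Financial: (1 + 0.0612/12)^12 − 1 = 6.295%
Vantage Financial: compounded annually, EAR = 5.520%
Granite Credit Union: (1 + 0.0525/52)^52 − 1 = 5.387%
Horizon Bank: e^0.0606 − 1 = 6.247%
The lowest effective annual rate is Granite Credit Union at 5.387%.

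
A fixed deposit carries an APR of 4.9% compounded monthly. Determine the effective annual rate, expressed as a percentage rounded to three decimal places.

EAR = (1 + 0.049/12)^12 − 1.
= 1.050116 − 1 = 5.012%.

5.012%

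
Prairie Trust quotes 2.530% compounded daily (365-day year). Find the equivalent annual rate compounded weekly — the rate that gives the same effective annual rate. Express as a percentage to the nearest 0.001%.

2.531%

EAR = (1 + 0.02530/365)^365 − 1 = 0.025622.
Solve (1 + r/52)^52 = 1.025622: r/52 = 1.025622^(1/52) − 1 = 0.000487, so r = 0.025305 = 2.531%.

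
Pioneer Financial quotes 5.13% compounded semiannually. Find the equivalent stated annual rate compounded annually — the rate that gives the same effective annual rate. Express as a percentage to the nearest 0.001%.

EAR = (1 + 0.0513/2)^2 − 1 = 0.051958.
Compounded annually, the equivalent nominal rate is the EAR itself: 5.196%.

5.196%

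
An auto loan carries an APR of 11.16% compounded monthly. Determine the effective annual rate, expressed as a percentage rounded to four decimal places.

EAR = (1 + 0.1116/12)^12 − 1.
= 1.117489 − 1 = 11.7489%.

11.7489%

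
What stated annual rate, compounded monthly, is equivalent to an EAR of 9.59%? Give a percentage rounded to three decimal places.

9.193%

(1 + r/12)^12 − 1 = 0.0959, so 1 + r/12 = 1.0959^(1/12).
r/12 = 0.007661, so r = 0.091926 = 9.193%.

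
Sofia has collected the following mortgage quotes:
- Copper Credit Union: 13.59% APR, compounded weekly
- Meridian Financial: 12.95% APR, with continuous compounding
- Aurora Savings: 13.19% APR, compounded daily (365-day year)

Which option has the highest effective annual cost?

Copper Credit Union: (1 + 0.1359/52)^52 − 1 = 14.536%
Meridian Financial: e^0.1295 − 1 = 13.826%
Aurora Savings: (1 + 0.1319/365)^365 − 1 = 14.097%
The highest effective annual rate is Copper Credit Union at 14.536%.

Copper Credit Union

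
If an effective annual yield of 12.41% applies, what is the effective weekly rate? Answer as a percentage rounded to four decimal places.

0.2252%

The per-week rate i satisfies (1 + i)^52 = 1 + 0.1241.
i = 1.1241^(1/52) − 1 = 0.0022522 = 0.2252%.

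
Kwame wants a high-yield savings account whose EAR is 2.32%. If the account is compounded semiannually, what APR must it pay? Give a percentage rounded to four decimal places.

2.3067%

(1 + r/2)^2 − 1 = 0.0232, so 1 + r/2 = 1.0232^(1/2).
r/2 = 0.011533, so r = 0.023067 = 2.3067%.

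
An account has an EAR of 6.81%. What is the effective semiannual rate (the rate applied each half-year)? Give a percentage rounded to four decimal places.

3.3489%

The per-half-year rate i satisfies (1 + i)^2 = 1 + 0.0681.
i = 1.0681^(1/2) − 1 = 0.0334892 = 3.3489%.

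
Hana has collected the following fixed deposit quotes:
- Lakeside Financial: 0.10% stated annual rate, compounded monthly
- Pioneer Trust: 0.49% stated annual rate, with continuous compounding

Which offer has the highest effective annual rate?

Pioneer Trust

Lakeside Financial: (1 + 0.0010/12)^12 − 1 = 0.100%
Pioneer Trust: e^0.0049 − 1 = 0.491%
The highest effective annual rate is Pioneer Trust at 0.491%.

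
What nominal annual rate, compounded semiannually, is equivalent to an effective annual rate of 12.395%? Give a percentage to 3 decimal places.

(1 + r/2)^2 − 1 = 0.12395, so 1 + r/2 = 1.12395^(1/2).
r/2 = 0.060165, so r = 0.120330 = 12.033%.

12.033%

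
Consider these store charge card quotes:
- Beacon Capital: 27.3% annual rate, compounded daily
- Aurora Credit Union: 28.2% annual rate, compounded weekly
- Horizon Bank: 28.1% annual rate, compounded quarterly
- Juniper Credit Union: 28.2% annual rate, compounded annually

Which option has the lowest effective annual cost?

Beacon Capital: (1 + 0.273/365)^365 − 1 = 31.377%
Aurora Credit Union: (1 + 0.282/52)^52 − 1 = 32.477%
Horizon Bank: (1 + 0.281/4)^4 − 1 = 31.202%
Juniper Credit Union: compounded annually, EAR = 28.200%
The lowest effective annual rate is Juniper Credit Union at 28.200%.

Juniper Credit Union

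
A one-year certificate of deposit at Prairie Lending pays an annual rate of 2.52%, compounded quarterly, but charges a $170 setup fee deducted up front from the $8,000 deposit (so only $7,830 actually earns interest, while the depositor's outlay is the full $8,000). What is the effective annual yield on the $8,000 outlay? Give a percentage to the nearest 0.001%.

0.365%

Value after one year: 7,830 × (1 + 0.0252/4)^4 = 7,830 × 1.025439 = $8,029.19.
Effective yield on the $8,000 outlay: 8,029.19 / 8,000 − 1 = 0.003649 = 0.365%.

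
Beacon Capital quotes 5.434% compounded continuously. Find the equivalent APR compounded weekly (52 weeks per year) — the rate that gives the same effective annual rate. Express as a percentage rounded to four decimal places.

EAR under continuous compounding: e^0.05434 − 1 = 0.055844.
Solve (1 + r/52)^52 = 1.055844: r/52 = 1.055844^(1/52) − 1 = 0.001046, so r = 0.054368 = 5.4368%.

5.4368%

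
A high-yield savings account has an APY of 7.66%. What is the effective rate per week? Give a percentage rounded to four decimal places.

The per-week rate i satisfies (1 + i)^52 = 1 + 0.0766.
i = 1.0766^(1/52) − 1 = 0.0014204 = 0.1420%.

0.1420%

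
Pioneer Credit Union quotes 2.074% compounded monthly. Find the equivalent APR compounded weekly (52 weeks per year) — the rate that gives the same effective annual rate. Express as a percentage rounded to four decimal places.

EAR = (1 + 0.02074/12)^12 − 1 = 0.020938.
Solve (1 + r/52)^52 = 1.020938: r/52 = 1.020938^(1/52) − 1 = 0.000399, so r = 0.020726 = 2.0726%.

2.0726%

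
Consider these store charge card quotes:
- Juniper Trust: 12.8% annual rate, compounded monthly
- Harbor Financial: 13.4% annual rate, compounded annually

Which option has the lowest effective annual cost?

Juniper Trust: (1 + 0.128/12)^12 − 1 = 13.578%
Harbor Financial: compounded annually, EAR = 13.400%
The lowest effective annual rate is Harbor Financial at 13.400%.

Harbor Financial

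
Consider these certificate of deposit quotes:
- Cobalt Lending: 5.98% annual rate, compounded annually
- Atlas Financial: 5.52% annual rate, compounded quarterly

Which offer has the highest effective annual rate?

Cobalt Lending

Cobalt Lending: compounded annually, EAR = 5.980%
Atlas Financial: (1 + 0.0552/4)^4 − 1 = 5.635%
The highest effective annual rate is Cobalt Lending at 5.980%.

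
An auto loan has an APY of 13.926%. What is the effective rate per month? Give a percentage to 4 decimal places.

1.0924%

The per-month rate i satisfies (1 + i)^12 = 1 + 0.13926.
i = 1.13926^(1/12) − 1 = 0.0109241 = 1.0924%.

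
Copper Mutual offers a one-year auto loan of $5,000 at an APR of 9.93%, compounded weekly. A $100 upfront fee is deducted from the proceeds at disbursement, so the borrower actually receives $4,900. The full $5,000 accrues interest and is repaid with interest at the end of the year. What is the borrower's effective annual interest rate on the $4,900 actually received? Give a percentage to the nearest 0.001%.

12.683%

Amount owed after one year: 5,000 × (1 + 0.0993/52)^52 = 5,000 × 1.104293 = $5,521.46.
Effective rate on net proceeds: 5,521.46 / 4,900 − 1 = 0.126830 = 12.683%.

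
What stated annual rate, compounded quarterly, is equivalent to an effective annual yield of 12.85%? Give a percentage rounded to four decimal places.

(1 + r/4)^4 − 1 = 0.1285, so 1 + r/4 = 1.1285^(1/4).
r/4 = 0.030684, so r = 0.122735 = 12.2735%.

12.2735%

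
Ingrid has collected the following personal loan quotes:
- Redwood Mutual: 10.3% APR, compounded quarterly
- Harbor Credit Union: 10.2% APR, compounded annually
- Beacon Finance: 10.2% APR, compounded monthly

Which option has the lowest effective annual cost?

Redwood Mutual: (1 + 0.103/4)^4 − 1 = 10.705%
Harbor Credit Union: compounded annually, EAR = 10.200%
Beacon Finance: (1 + 0.102/12)^12 − 1 = 10.691%
The lowest effective annual rate is Harbor Credit Union at 10.200%.

Harbor Credit Union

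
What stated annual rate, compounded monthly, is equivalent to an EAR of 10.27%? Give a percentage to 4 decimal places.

(1 + r/12)^12 − 1 = 0.1027, so 1 + r/12 = 1.1027^(1/12).
r/12 = 0.008180, so r = 0.098161 = 9.8161%.

9.8161%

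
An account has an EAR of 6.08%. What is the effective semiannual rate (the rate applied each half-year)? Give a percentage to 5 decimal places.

The per-half-year rate i satisfies (1 + i)^2 = 1 + 0.0608.
i = 1.0608^(1/2) − 1 = 0.0299515 = 2.99515%.

2.99515%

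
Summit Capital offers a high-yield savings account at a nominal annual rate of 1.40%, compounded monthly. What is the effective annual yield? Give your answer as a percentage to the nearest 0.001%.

EAR = (1 + 0.0140/12)^12 − 1.
= 1.014090 − 1 = 1.409%.

1.409%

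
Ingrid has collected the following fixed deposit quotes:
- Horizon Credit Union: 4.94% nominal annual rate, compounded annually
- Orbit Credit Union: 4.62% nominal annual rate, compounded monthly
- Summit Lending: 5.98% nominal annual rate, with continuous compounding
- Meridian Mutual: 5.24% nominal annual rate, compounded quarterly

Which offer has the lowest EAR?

Horizon Credit Union: compounded annually, EAR = 4.940%
Orbit Credit Union: (1 + 0.0462/12)^12 − 1 = 4.719%
Summit Lending: e^0.0598 − 1 = 6.162%
Meridian Mutual: (1 + 0.0524/4)^4 − 1 = 5.344%
The lowest effective annual rate is Orbit Credit Union at 4.719%.

Orbit Credit Union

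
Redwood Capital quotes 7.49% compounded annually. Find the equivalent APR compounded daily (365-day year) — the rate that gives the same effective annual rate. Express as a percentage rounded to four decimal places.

Compounded annually, EAR = nominal = 0.074900.
Solve (1 + r/365)^365 = 1.074900: r/365 = 1.074900^(1/365) − 1 = 0.000198, so r = 0.072235 = 7.2235%.

7.2235%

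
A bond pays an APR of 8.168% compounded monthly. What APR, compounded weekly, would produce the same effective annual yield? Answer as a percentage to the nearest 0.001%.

8.147%

EAR = (1 + 0.08168/12)^12 − 1 = 0.084808.
Solve (1 + r/52)^52 = 1.084808: r/52 = 1.084808^(1/52) − 1 = 0.001567, so r = 0.081467 = 8.147%.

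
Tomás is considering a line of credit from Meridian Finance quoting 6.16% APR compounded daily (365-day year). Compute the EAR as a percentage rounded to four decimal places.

EAR = (1 + 0.0616/365)^365 − 1.
= 1.063531 − 1 = 6.3531%.

6.3531%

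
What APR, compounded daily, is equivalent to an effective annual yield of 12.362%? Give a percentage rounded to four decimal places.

(1 + r/365)^365 − 1 = 0.12362, so 1 + r/365 = 1.12362^(1/365).
r/365 = 0.000319, so r = 0.116574 = 11.6574%.

11.6574%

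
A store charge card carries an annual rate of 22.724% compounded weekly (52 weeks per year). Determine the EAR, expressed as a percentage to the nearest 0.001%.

25.451%

EAR = (1 + 0.22724/52)^52 − 1.
= 1.254510 − 1 = 25.451%.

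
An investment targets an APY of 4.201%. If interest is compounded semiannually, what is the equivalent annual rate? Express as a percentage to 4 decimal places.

4.1578%

(1 + r/2)^2 − 1 = 0.04201, so 1 + r/2 = 1.04201^(1/2).
r/2 = 0.020789, so r = 0.041578 = 4.1578%.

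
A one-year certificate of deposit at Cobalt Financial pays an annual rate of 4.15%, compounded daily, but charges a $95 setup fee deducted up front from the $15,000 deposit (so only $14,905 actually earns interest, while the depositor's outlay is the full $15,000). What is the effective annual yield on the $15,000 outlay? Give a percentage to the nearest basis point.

3.58%

Value after one year: 14,905 × (1 + 0.0415/365)^365 = 14,905 × 1.042371 = $15,536.54.
Effective yield on the $15,000 outlay: 15,536.54 / 15,000 − 1 = 0.035769 = 3.58%.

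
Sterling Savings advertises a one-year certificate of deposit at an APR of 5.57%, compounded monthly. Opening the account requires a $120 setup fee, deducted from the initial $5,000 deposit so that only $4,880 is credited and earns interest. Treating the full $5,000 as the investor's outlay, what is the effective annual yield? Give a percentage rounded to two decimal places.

Value after one year: 4,880 × (1 + 0.0557/12)^12 = 4,880 × 1.057144 = $5,158.86.
Effective yield on the $5,000 outlay: 5,158.86 / 5,000 − 1 = 0.031773 = 3.18%.

3.18%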